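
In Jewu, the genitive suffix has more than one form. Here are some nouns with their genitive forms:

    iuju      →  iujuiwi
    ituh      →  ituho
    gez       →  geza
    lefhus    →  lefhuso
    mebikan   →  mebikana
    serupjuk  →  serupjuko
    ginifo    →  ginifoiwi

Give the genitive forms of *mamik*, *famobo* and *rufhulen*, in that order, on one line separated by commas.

The alternation tracks the final sound of the stem — -o when the stem ends in a voiceless consonant (*ituh*, *lefhus*, *serupjuk*); -a when the stem ends in a voiced consonant (*gez*, *mebikan*); -iwi when the stem ends in a vowel (*iuju*, *ginifo*).
Since the final sound of *mamik* is /k/ (a voiceless consonant), it takes -o, giving *mamiko*.
*famobo* — final sound /o/ (a vowel) → -iwi → *famoboiwi*.
Since the final sound of *rufhulen* is /n/ (a voiced consonant), it takes -a, giving *rufhulena*.

mamiko, famoboiwi, rufhulena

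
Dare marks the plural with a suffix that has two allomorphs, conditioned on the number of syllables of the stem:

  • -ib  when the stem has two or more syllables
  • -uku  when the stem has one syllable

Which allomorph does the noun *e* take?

-uku

*e* has one syllable, so the suffix is -uku.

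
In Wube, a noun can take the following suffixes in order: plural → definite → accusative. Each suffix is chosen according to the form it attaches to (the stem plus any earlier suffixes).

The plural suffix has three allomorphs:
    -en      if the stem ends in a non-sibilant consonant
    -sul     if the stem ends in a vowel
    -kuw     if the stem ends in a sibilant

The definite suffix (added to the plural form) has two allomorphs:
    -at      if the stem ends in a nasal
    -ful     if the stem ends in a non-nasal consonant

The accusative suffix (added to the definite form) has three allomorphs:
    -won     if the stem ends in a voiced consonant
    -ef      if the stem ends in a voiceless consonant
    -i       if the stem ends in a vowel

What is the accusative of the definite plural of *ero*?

*ero*: final sound = /o/, a vowel → -sul → *erosul*.
Since the final consonant of the plural form *erosul* is /l/ (non-nasal), it takes -ful, giving *erosulful*.
The definite form *erosulful* — final sound /l/ (a voiced consonant) → -won → *erosulfulwon*.

erosulfulwon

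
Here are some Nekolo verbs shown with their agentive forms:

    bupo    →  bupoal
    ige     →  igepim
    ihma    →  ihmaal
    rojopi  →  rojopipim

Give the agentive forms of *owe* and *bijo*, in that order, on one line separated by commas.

The pattern is front/back vowel harmony: -pim when the last vowel of the stem is a front vowel (*ige*, *rojopi*); -al when the last vowel of the stem is a back vowel (*bupo*, *ihma*).
*owe*: last vowel = /e/, a front vowel → -pim → *owepim*.
*bijo* — last vowel /o/ (a back vowel) → -al → *bijoal*.

owepim, bijoal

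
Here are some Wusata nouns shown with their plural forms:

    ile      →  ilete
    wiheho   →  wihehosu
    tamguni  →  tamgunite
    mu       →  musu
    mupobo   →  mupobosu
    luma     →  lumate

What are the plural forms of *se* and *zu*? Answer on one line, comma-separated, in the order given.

sete, zusu

The pattern is rounding harmony: -su when the last vowel of the stem is a rounded vowel (*wiheho*, *mu*, *mupobo*); -te when the last vowel of the stem is an unrounded vowel (*ile*, *tamguni*, *luma*).
*se* — last vowel /e/ (an unrounded vowel) → -te → *sete*.
Since the last vowel of *zu* is /u/ (a rounded vowel), it takes -su, giving *zusu*.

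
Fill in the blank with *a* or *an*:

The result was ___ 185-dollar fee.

a

The indefinite article is chosen by the initial *sound* of the following word, not its spelling.
The number *185* is spoken "one hundred …", beginning with /wʌn/ — a consonant sound.
So the article is *a*: The result was a 185-dollar fee.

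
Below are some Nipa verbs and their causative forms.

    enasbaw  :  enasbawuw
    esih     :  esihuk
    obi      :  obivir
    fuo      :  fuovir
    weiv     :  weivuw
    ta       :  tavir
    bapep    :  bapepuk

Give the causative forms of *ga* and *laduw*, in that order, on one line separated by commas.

gavir, laduwuw

Looking at the final sound of each stem: -uk when the stem ends in a voiceless consonant (*esih*, *bapep*); -uw when the stem ends in a voiced consonant (*enasbaw*, *weiv*); -vir when the stem ends in a vowel (*obi*, *fuo*, *ta*).
Since the final sound of *ga* is /a/ (a vowel), it takes -vir, giving *gavir*.
*laduw*: final sound = /w/, a voiced consonant → -uw → *laduwuw*.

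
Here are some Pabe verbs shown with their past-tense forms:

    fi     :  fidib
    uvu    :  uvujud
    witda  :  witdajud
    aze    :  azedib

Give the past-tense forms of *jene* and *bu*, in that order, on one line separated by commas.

Looking at the last vowel of each stem: -dib when the last vowel of the stem is a front vowel (*fi*, *aze*); -jud when the last vowel of the stem is a back vowel (*uvu*, *witda*).
*jene* — last vowel /e/ (a front vowel) → -dib → *jenedib*.
*bu* — last vowel /u/ (a back vowel) → -jud → *bujud*.

jenedib, bujud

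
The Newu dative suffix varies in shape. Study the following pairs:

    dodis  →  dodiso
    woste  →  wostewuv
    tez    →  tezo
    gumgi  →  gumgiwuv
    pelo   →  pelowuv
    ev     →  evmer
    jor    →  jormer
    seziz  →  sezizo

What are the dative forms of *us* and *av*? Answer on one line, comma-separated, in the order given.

Looking at the final sound of each stem: -o when the stem ends in a sibilant (*dodis*, *tez*, *seziz*); -mer when the stem ends in a non-sibilant consonant (*ev*, *jor*); -wuv when the stem ends in a vowel (*woste*, *gumgi*, *pelo*).
The final sound of *us* is /s/, which is a sibilant, so the suffix is -o, giving *uso*.
*av* — final sound /v/ (a non-sibilant consonant) → -mer → *avmer*.

uso, avmer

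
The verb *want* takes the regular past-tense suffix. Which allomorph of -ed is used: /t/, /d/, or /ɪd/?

The stem *want* ends in /t/ or /d/.
The -ed suffix is realized as /ɪd/ after /t, d/; as /t/ after other voiceless consonants; and as /d/ after other voiced sounds.
So -ed on *want* is pronounced /ɪd/.

/ɪd/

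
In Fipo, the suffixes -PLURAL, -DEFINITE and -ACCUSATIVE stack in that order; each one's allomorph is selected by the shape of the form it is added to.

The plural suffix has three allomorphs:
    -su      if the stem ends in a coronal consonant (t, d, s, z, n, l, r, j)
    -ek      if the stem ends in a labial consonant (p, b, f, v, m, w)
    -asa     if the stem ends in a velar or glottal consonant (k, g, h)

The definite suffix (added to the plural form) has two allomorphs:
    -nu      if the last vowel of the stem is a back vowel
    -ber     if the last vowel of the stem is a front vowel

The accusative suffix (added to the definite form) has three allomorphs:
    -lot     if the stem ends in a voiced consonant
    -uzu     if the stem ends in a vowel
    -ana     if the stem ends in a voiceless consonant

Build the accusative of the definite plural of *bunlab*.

bunlabekberlot

*bunlab*: final consonant = /b/, labial → -ek → *bunlabek*.
Since the last vowel of the plural form *bunlabek* is /e/ (a front vowel), it takes -ber, giving *bunlabekber*.
Since the final sound of the definite form *bunlabekber* is /r/ (a voiced consonant), it takes -lot, giving *bunlabekberlot*.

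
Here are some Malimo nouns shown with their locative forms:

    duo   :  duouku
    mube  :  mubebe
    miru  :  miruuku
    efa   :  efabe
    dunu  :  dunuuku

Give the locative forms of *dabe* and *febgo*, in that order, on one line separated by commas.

dabebe, febgouku

The pattern is rounding harmony: -uku when the last vowel of the stem is a rounded vowel (*duo*, *miru*, *dunu*); -be when the last vowel of the stem is an unrounded vowel (*mube*, *efa*).
*dabe* — last vowel /e/ (an unrounded vowel) → -be → *dabebe*.
The last vowel of *febgo* is /o/, which is a rounded vowel, so the suffix is -uku, giving *febgouku*.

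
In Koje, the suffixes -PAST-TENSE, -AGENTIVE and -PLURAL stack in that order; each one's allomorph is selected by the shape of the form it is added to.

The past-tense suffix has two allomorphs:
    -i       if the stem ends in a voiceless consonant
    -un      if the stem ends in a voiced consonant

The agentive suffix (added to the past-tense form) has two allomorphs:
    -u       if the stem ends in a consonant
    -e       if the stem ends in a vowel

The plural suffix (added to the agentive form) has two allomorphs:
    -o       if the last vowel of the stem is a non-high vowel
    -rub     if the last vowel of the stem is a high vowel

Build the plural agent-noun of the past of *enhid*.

Since the final consonant of *enhid* is /d/ (voiced), it takes -un, giving *enhidun*.
The past-tense form *enhidun* — final sound /n/ (a consonant) → -u → *enhidunu*.
Since the last vowel of the agentive form *enhidunu* is /u/ (a high vowel), it takes -rub, giving *enhidunurub*.

enhidunurub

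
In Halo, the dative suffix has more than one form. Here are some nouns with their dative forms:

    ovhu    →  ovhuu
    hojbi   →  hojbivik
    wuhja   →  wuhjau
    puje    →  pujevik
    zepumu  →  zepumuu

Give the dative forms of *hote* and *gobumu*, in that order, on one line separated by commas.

hotevik, gobumuu

The pattern is front/back vowel harmony: -vik when the last vowel of the stem is a front vowel (*hojbi*, *puje*); -u when the last vowel of the stem is a back vowel (*ovhu*, *wuhja*, *zepumu*).
The last vowel of *hote* is /e/, which is a front vowel, so the suffix is -vik, giving *hotevik*.
*gobumu*: last vowel = /u/, a back vowel → -u → *gobumuu*.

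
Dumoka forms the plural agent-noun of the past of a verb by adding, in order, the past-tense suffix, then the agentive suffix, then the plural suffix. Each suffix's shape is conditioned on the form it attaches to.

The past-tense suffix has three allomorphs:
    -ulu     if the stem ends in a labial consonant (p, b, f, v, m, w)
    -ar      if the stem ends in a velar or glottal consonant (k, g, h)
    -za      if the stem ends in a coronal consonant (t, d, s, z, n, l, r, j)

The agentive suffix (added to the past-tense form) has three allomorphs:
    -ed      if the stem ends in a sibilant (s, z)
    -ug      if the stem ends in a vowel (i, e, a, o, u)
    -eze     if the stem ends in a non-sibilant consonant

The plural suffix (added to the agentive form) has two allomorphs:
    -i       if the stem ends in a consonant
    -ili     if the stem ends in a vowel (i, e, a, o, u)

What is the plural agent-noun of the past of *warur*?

warurzaugi

*warur*: final consonant = /r/, coronal → -za → *warurza*.
The past-tense form *warurza*: final sound = /a/, a vowel → -ug → *warurzaug*.
The agentive form *warurzaug* — final sound /g/ (a consonant) → -i → *warurzaugi*.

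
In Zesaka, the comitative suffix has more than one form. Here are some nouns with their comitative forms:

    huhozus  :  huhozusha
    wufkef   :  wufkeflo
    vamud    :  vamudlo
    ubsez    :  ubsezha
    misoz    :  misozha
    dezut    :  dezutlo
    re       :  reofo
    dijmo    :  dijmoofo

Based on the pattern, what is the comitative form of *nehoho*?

The alternation tracks the final sound of the stem — -ha when the stem ends in a sibilant (*huhozus*, *ubsez*, *misoz*); -lo when the stem ends in a non-sibilant consonant (*wufkef*, *vamud*, *dezut*); -ofo when the stem ends in a vowel (*re*, *dijmo*).
Since the final sound of *nehoho* is /o/ (a vowel), it takes -ofo, giving *nehohoofo*.

nehohoofo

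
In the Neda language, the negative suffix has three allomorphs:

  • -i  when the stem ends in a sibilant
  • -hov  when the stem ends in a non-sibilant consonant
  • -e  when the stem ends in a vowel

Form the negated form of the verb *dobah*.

dobahhov

*dobah*: final sound = /h/, a non-sibilant consonant → -hov → *dobahhov*.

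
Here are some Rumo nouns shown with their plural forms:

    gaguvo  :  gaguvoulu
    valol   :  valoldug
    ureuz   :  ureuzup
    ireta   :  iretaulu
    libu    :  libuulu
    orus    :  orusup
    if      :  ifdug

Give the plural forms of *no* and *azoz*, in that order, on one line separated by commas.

The alternation tracks the final sound of the stem — -up when the stem ends in a sibilant (*ureuz*, *orus*); -dug when the stem ends in a non-sibilant consonant (*valol*, *if*); -ulu when the stem ends in a vowel (*gaguvo*, *ireta*, *libu*).
The final sound of *no* is /o/, which is a vowel, so the suffix is -ulu, giving *noulu*.
Since the final sound of *azoz* is /z/ (a sibilant), it takes -up, giving *azozup*.

noulu, azozup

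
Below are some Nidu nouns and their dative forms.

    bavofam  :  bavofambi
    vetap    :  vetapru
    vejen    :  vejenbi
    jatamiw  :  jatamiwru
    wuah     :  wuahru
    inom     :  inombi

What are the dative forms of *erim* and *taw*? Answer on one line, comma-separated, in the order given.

erimbi, tawru

The alternation tracks the final consonant of the stem — -bi when the stem ends in a nasal (*bavofam*, *vejen*, *inom*); -ru when the stem ends in a non-nasal consonant (*vetap*, *jatamiw*, *wuah*).
Since the final consonant of *erim* is /m/ (a nasal), it takes -bi, giving *erimbi*.
The final consonant of *taw* is /w/, which is non-nasal, so the suffix is -ru, giving *tawru*.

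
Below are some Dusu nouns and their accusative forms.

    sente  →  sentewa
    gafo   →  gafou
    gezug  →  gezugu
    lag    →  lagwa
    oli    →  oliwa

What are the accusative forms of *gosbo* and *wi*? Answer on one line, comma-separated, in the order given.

The alternation tracks the last vowel of the stem — -u when the last vowel of the stem is a rounded vowel (*gafo*, *gezug*); -wa when the last vowel of the stem is an unrounded vowel (*sente*, *lag*, *oli*).
*gosbo*: last vowel = /o/, a rounded vowel → -u → *gosbou*.
*wi*: last vowel = /i/, an unrounded vowel → -wa → *wiwa*.

gosbou, wiwa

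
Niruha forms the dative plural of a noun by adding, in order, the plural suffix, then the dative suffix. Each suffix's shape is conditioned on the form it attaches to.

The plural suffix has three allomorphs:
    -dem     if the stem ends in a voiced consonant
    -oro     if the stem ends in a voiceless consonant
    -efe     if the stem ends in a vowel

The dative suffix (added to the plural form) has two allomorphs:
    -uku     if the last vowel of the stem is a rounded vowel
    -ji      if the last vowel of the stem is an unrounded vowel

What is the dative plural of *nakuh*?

*nakuh* — final sound /h/ (a voiceless consonant) → -oro → *nakuhoro*.
The plural form *nakuhoro* — last vowel /o/ (a rounded vowel) → -uku → *nakuhorouku*.

nakuhorouku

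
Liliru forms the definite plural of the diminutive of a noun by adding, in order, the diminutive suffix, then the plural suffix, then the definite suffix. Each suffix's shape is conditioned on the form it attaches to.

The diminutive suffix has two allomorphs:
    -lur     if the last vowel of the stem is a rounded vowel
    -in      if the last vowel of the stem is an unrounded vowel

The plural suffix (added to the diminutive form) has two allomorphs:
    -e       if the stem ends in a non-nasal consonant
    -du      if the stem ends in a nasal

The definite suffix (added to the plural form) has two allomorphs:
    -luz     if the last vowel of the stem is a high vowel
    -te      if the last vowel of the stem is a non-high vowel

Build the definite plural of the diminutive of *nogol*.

nogollurete

*nogol* — last vowel /o/ (a rounded vowel) → -lur → *nogollur*.
Since the final consonant of the diminutive form *nogollur* is /r/ (non-nasal), it takes -e, giving *nogollure*.
The plural form *nogollure*: last vowel = /e/, a non-high vowel → -te → *nogollurete*.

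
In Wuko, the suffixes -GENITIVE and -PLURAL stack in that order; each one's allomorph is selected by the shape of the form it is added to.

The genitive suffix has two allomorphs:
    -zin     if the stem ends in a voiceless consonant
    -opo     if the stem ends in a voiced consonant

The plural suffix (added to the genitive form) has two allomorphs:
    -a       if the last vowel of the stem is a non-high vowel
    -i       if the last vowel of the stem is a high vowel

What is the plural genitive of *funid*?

*funid*: final consonant = /d/, voiced → -opo → *funidopo*.
The genitive form *funidopo* — last vowel /o/ (a non-high vowel) → -a → *funidopoa*.

funidopoa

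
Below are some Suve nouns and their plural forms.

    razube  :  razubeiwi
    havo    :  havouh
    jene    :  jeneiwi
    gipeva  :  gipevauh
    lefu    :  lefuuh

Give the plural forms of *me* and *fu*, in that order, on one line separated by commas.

The pattern is front/back vowel harmony: -iwi when the last vowel of the stem is a front vowel (*razube*, *jene*); -uh when the last vowel of the stem is a back vowel (*havo*, *gipeva*, *lefu*).
*me*: last vowel = /e/, a front vowel → -iwi → *meiwi*.
Since the last vowel of *fu* is /u/ (a back vowel), it takes -uh, giving *fuuh*.

meiwi, fuuh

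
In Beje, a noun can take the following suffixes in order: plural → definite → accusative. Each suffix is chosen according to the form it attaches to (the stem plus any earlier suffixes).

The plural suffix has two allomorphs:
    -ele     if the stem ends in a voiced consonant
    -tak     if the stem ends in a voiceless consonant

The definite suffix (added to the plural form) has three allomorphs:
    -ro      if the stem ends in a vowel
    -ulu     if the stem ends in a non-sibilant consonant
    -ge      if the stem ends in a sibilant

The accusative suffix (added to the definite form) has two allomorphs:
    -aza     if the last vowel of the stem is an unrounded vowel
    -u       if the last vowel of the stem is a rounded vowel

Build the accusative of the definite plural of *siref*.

sireftakuluu

The final consonant of *siref* is /f/, which is voiceless, so the plural suffix is -tak, giving *sireftak*.
The plural form *sireftak*: final sound = /k/, a non-sibilant consonant → -ulu → *sireftakulu*.
The definite form *sireftakulu* — last vowel /u/ (a rounded vowel) → -u → *sireftakuluu*.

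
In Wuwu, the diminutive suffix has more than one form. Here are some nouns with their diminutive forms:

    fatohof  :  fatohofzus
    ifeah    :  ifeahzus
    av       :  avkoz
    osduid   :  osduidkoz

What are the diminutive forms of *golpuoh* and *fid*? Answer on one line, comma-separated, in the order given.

The alternation tracks the final consonant of the stem — -zus when the stem ends in a voiceless consonant (*fatohof*, *ifeah*); -koz when the stem ends in a voiced consonant (*av*, *osduid*).
Since the final consonant of *golpuoh* is /h/ (voiceless), it takes -zus, giving *golpuohzus*.
The final consonant of *fid* is /d/, which is voiced, so the suffix is -koz, giving *fidkoz*.

golpuohzus, fidkoz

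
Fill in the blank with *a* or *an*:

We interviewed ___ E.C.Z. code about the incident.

an

The indefinite article is chosen by the initial *sound* of the following word, not its spelling.
The initialism *E.C.Z.* is read letter by letter; the first letter, E, is pronounced /iː/, which begins with a vowel sound.
So the article is *an*: We interviewed an E.C.Z. code about the incident.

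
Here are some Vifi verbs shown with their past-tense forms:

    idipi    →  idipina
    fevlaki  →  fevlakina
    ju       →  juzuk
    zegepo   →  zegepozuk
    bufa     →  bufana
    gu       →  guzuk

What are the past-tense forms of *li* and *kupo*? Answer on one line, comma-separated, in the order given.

lina, kupozuk

The alternation tracks the last vowel of the stem — -zuk when the last vowel of the stem is a rounded vowel (*ju*, *zegepo*, *gu*); -na when the last vowel of the stem is an unrounded vowel (*idipi*, *fevlaki*, *bufa*).
*li* — last vowel /i/ (an unrounded vowel) → -na → *lina*.
Since the last vowel of *kupo* is /o/ (a rounded vowel), it takes -zuk, giving *kupozuk*.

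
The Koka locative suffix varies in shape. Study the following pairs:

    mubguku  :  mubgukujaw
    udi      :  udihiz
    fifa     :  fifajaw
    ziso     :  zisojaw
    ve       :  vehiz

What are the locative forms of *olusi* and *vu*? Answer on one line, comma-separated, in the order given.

The alternation tracks the last vowel of the stem — -hiz when the last vowel of the stem is a front vowel (*udi*, *ve*); -jaw when the last vowel of the stem is a back vowel (*mubguku*, *fifa*, *ziso*).
Since the last vowel of *olusi* is /i/ (a front vowel), it takes -hiz, giving *olusihiz*.
The last vowel of *vu* is /u/, which is a back vowel, so the suffix is -jaw, giving *vujaw*.

olusihiz, vujaw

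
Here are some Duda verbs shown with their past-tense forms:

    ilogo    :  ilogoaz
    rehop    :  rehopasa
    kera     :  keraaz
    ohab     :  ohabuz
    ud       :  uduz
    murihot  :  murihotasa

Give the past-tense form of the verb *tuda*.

Looking at the final sound of each stem: -asa when the stem ends in a voiceless consonant (*rehop*, *murihot*); -uz when the stem ends in a voiced consonant (*ohab*, *ud*); -az when the stem ends in a vowel (*ilogo*, *kera*).
Since the final sound of *tuda* is /a/ (a vowel), it takes -az, giving *tudaaz*.

tudaaz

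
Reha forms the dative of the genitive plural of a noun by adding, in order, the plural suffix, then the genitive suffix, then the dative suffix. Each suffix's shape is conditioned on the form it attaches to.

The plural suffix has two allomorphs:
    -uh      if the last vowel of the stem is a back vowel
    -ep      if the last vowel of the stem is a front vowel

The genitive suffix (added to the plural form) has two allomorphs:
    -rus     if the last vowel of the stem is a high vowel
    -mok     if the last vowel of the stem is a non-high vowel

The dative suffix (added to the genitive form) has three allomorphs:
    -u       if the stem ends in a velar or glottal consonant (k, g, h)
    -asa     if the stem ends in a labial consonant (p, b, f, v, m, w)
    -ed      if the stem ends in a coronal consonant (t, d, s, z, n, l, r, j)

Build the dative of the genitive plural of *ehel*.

ehelepmoku

The last vowel of *ehel* is /e/, which is a front vowel, so the plural suffix is -ep, giving *ehelep*.
The plural form *ehelep* — last vowel /e/ (a non-high vowel) → -mok → *ehelepmok*.
The final consonant of the genitive form *ehelepmok* is /k/, which is velar/glottal, so the dative suffix is -u, giving *ehelepmoku*.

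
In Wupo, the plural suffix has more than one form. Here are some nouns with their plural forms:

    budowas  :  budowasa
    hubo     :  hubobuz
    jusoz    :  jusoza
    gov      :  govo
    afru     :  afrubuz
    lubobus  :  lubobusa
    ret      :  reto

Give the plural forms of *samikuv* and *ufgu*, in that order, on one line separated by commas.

samikuvo, ufgubuz

The pattern is sibilance of the final sound: -a when the stem ends in a sibilant (*budowas*, *jusoz*, *lubobus*); -o when the stem ends in a non-sibilant consonant (*gov*, *ret*); -buz when the stem ends in a vowel (*hubo*, *afru*).
Since the final sound of *samikuv* is /v/ (a non-sibilant consonant), it takes -o, giving *samikuvo*.
The final sound of *ufgu* is /u/, which is a vowel, so the suffix is -buz, giving *ufgubuz*.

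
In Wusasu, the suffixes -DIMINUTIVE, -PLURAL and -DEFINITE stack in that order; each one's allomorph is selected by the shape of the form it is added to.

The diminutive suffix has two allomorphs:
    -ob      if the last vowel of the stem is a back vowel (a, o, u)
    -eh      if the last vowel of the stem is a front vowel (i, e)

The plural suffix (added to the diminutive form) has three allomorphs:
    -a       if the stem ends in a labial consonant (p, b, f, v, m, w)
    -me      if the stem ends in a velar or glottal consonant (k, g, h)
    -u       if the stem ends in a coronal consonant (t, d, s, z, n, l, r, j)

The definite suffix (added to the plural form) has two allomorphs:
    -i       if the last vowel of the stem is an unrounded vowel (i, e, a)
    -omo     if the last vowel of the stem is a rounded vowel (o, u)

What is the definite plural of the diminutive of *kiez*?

Since the last vowel of *kiez* is /e/ (a front vowel), it takes -eh, giving *kiezeh*.
The diminutive form *kiezeh* — final consonant /h/ (velar/glottal) → -me → *kiezehme*.
Since the last vowel of the plural form *kiezehme* is /e/ (an unrounded vowel), it takes -i, giving *kiezehmei*.

kiezehmei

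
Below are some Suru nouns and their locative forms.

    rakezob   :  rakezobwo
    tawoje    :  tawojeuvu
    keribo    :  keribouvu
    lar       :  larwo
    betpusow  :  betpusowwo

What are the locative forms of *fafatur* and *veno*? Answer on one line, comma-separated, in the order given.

The suffix is conditioned by the final sound: -wo when the stem ends in a consonant (*rakezob*, *lar*, *betpusow*); -uvu when the stem ends in a vowel (*tawoje*, *keribo*).
*fafatur* — final sound /r/ (a consonant) → -wo → *fafaturwo*.
The final sound of *veno* is /o/, which is a vowel, so the suffix is -uvu, giving *venouvu*.

fafaturwo, venouvu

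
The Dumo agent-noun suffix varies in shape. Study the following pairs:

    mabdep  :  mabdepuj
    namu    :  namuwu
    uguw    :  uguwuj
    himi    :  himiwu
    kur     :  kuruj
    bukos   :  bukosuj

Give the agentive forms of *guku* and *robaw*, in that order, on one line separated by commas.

The alternation tracks the final sound of the stem — -uj when the stem ends in a consonant (*mabdep*, *uguw*, *kur*, *bukos*); -wu when the stem ends in a vowel (*namu*, *himi*).
The final sound of *guku* is /u/, which is a vowel, so the suffix is -wu, giving *gukuwu*.
Since the final sound of *robaw* is /w/ (a consonant), it takes -uj, giving *robawuj*.

gukuwu, robawuj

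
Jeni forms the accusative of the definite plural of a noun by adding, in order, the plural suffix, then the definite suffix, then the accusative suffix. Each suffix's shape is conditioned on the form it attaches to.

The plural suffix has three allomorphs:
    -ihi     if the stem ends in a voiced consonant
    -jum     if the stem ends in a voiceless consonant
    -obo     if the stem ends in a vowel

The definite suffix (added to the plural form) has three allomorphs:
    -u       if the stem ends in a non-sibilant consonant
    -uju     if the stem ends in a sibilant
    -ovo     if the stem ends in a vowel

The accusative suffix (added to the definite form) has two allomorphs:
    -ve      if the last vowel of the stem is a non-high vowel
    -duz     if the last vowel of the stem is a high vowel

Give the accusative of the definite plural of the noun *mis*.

misjumuduz

*mis*: final sound = /s/, a voiceless consonant → -jum → *misjum*.
The plural form *misjum* — final sound /m/ (a non-sibilant consonant) → -u → *misjumu*.
The definite form *misjumu*: last vowel = /u/, a high vowel → -duz → *misjumuduz*.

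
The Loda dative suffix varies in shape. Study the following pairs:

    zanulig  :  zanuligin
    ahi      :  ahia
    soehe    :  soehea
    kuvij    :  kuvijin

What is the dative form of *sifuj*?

The suffix is conditioned by the final sound: -in when the stem ends in a consonant (*zanulig*, *kuvij*); -a when the stem ends in a vowel (*ahi*, *soehe*).
Since the final sound of *sifuj* is /j/ (a consonant), it takes -in, giving *sifujin*.

sifujin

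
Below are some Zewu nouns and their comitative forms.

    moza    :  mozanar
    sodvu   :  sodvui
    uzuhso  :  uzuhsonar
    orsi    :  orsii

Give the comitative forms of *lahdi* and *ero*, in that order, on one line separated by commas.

Looking at the last vowel of each stem: -i when the last vowel of the stem is a high vowel (*sodvu*, *orsi*); -nar when the last vowel of the stem is a non-high vowel (*moza*, *uzuhso*).
Since the last vowel of *lahdi* is /i/ (a high vowel), it takes -i, giving *lahdii*.
*ero*: last vowel = /o/, a non-high vowel → -nar → *eronar*.

lahdii, eronar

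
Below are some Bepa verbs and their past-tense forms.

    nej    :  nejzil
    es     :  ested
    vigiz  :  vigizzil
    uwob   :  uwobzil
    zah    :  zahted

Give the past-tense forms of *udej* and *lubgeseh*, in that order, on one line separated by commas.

udejzil, lubgesehted

The alternation tracks the final consonant of the stem — -ted when the stem ends in a voiceless consonant (*es*, *zah*); -zil when the stem ends in a voiced consonant (*nej*, *vigiz*, *uwob*).
The final consonant of *udej* is /j/, which is voiced, so the suffix is -zil, giving *udejzil*.
*lubgeseh*: final consonant = /h/, voiceless → -ted → *lubgesehted*.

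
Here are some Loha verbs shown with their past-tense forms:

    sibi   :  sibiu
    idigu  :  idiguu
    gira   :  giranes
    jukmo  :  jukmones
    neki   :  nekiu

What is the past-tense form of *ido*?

The alternation tracks the last vowel of the stem — -u when the last vowel of the stem is a high vowel (*sibi*, *idigu*, *neki*); -nes when the last vowel of the stem is a non-high vowel (*gira*, *jukmo*).
*ido*: last vowel = /o/, a non-high vowel → -nes → *idones*.

idones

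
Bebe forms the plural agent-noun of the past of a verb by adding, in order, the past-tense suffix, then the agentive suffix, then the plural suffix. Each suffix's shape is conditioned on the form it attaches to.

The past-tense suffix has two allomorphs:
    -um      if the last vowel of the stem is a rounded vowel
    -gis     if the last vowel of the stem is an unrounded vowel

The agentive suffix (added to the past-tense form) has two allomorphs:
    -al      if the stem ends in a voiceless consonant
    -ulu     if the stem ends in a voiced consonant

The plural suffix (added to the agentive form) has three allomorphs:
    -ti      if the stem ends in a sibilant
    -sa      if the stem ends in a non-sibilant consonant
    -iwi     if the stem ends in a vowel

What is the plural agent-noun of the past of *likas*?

The last vowel of *likas* is /a/, which is an unrounded vowel, so the past-tense suffix is -gis, giving *likasgis*.
Since the final consonant of the past-tense form *likasgis* is /s/ (voiceless), it takes -al, giving *likasgisal*.
The agentive form *likasgisal*: final sound = /l/, a non-sibilant consonant → -sa → *likasgisalsa*.

likasgisalsa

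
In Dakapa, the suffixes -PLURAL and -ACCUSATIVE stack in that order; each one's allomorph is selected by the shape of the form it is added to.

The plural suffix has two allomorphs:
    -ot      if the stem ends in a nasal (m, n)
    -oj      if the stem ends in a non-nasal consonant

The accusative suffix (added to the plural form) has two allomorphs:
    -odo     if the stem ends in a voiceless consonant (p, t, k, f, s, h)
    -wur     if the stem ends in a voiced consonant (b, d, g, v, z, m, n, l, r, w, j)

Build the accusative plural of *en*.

*en*: final consonant = /n/, a nasal → -ot → *enot*.
The plural form *enot* — final consonant /t/ (voiceless) → -odo → *enotodo*.

enotodo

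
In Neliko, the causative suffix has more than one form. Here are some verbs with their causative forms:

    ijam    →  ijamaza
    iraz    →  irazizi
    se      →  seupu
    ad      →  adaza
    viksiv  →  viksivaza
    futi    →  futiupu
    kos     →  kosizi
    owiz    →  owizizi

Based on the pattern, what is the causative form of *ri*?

The alternation tracks the final sound of the stem — -izi when the stem ends in a sibilant (*iraz*, *kos*, *owiz*); -aza when the stem ends in a non-sibilant consonant (*ijam*, *ad*, *viksiv*); -upu when the stem ends in a vowel (*se*, *futi*).
*ri*: final sound = /i/, a vowel → -upu → *riupu*.

riupu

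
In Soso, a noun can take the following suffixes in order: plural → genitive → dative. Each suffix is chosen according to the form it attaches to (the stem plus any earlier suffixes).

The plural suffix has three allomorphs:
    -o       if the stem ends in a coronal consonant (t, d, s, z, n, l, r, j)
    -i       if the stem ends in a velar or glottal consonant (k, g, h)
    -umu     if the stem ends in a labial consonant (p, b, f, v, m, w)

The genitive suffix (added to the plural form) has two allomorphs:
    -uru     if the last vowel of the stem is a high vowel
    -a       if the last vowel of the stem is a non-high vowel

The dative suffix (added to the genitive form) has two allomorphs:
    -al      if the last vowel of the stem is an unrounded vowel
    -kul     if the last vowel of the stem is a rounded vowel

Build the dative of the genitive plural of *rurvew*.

rurvewumuurukul

*rurvew* — final consonant /w/ (labial) → -umu → *rurvewumu*.
The last vowel of the plural form *rurvewumu* is /u/, which is a high vowel, so the genitive suffix is -uru, giving *rurvewumuuru*.
The genitive form *rurvewumuuru*: last vowel = /u/, a rounded vowel → -kul → *rurvewumuurukul*.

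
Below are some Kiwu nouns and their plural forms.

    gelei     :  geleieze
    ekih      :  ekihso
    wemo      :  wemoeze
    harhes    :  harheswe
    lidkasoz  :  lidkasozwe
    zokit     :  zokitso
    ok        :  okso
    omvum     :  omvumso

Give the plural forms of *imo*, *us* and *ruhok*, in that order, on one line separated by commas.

The suffix is conditioned by the final sound: -we when the stem ends in a sibilant (*harhes*, *lidkasoz*); -so when the stem ends in a non-sibilant consonant (*ekih*, *zokit*, *ok*, *omvum*); -eze when the stem ends in a vowel (*gelei*, *wemo*).
The final sound of *imo* is /o/, which is a vowel, so the suffix is -eze, giving *imoeze*.
*us*: final sound = /s/, a sibilant → -we → *uswe*.
The final sound of *ruhok* is /k/, which is a non-sibilant consonant, so the suffix is -so, giving *ruhokso*.

imoeze, uswe, ruhokso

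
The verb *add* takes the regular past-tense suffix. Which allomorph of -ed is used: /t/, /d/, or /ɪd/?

The stem *add* ends in /t/ or /d/.
The -ed suffix is realized as /ɪd/ after /t, d/; as /t/ after other voiceless consonants; and as /d/ after other voiced sounds.
So -ed on *add* is pronounced /ɪd/.

/ɪd/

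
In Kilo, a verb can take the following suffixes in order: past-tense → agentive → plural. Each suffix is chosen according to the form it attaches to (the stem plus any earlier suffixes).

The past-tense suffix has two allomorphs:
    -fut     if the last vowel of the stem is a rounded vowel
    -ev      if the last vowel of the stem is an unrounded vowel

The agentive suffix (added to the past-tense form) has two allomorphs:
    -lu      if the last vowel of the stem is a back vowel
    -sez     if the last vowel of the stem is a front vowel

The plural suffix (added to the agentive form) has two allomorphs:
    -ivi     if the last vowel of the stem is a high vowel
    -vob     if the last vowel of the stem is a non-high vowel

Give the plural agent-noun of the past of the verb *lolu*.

*lolu* — last vowel /u/ (a rounded vowel) → -fut → *lolufut*.
Since the last vowel of the past-tense form *lolufut* is /u/ (a back vowel), it takes -lu, giving *lolufutlu*.
The agentive form *lolufutlu* — last vowel /u/ (a high vowel) → -ivi → *lolufutluivi*.

lolufutluivi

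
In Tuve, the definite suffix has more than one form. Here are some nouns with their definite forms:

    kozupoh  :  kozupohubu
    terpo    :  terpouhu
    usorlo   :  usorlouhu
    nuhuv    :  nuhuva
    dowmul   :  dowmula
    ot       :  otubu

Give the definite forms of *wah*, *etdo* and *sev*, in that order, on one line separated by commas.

The alternation tracks the final sound of the stem — -ubu when the stem ends in a voiceless consonant (*kozupoh*, *ot*); -a when the stem ends in a voiced consonant (*nuhuv*, *dowmul*); -uhu when the stem ends in a vowel (*terpo*, *usorlo*).
The final sound of *wah* is /h/, which is a voiceless consonant, so the suffix is -ubu, giving *wahubu*.
*etdo*: final sound = /o/, a vowel → -uhu → *etdouhu*.
*sev* — final sound /v/ (a voiced consonant) → -a → *seva*.

wahubu, etdouhu, seva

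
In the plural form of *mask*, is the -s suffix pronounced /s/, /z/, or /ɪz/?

/s/

The stem *mask* ends in a voiceless non-sibilant consonant.
The plural suffix surfaces as /ɪz/ after sibilants, /s/ after other voiceless consonants, and /z/ after other voiced sounds.
So the plural -s on *mask* is pronounced /s/.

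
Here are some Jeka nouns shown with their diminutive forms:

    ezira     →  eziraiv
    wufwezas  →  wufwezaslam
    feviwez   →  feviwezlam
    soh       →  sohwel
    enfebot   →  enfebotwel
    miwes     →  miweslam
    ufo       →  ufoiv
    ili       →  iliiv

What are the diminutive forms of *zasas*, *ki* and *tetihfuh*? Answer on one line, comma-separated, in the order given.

Looking at the final sound of each stem: -lam when the stem ends in a sibilant (*wufwezas*, *feviwez*, *miwes*); -wel when the stem ends in a non-sibilant consonant (*soh*, *enfebot*); -iv when the stem ends in a vowel (*ezira*, *ufo*, *ili*).
*zasas* — final sound /s/ (a sibilant) → -lam → *zasaslam*.
*ki*: final sound = /i/, a vowel → -iv → *kiiv*.
The final sound of *tetihfuh* is /h/, which is a non-sibilant consonant, so the suffix is -wel, giving *tetihfuhwel*.

zasaslam, kiiv, tetihfuhwel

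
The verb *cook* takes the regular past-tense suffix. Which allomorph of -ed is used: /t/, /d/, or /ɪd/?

/t/

The stem *cook* ends in a voiceless consonant other than /t/.
The -ed suffix is realized as /ɪd/ after /t, d/; as /t/ after other voiceless consonants; and as /d/ after other voiced sounds.
So -ed on *cook* is pronounced /t/.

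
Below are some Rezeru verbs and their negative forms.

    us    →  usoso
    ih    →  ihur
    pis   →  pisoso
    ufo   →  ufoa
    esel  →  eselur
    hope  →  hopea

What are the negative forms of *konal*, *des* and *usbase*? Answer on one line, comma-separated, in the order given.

konalur, desoso, usbasea

The alternation tracks the final sound of the stem — -oso when the stem ends in a sibilant (*us*, *pis*); -ur when the stem ends in a non-sibilant consonant (*ih*, *esel*); -a when the stem ends in a vowel (*ufo*, *hope*).
*konal* — final sound /l/ (a non-sibilant consonant) → -ur → *konalur*.
The final sound of *des* is /s/, which is a sibilant, so the suffix is -oso, giving *desoso*.
The final sound of *usbase* is /e/, which is a vowel, so the suffix is -a, giving *usbasea*.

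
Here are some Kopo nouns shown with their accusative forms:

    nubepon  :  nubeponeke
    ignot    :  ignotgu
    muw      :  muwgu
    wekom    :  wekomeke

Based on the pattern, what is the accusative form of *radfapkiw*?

radfapkiwgu

The alternation tracks the final consonant of the stem — -eke when the stem ends in a nasal (*nubepon*, *wekom*); -gu when the stem ends in a non-nasal consonant (*ignot*, *muw*).
The final consonant of *radfapkiw* is /w/, which is non-nasal, so the suffix is -gu, giving *radfapkiwgu*.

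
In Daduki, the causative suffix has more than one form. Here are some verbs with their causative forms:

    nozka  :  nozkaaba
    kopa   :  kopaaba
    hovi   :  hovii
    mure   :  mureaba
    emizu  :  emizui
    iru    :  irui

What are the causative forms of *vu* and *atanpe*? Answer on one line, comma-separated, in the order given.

Looking at the last vowel of each stem: -i when the last vowel of the stem is a high vowel (*hovi*, *emizu*, *iru*); -aba when the last vowel of the stem is a non-high vowel (*nozka*, *kopa*, *mure*).
The last vowel of *vu* is /u/, which is a high vowel, so the suffix is -i, giving *vui*.
Since the last vowel of *atanpe* is /e/ (a non-high vowel), it takes -aba, giving *atanpeaba*.

vui, atanpeaba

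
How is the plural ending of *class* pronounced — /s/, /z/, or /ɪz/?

/ɪz/

The stem *class* ends in a sibilant (/s, z, ʃ, ʒ, tʃ, dʒ/).
The plural suffix surfaces as /ɪz/ after sibilants, /s/ after other voiceless consonants, and /z/ after other voiced sounds.
So the plural -s on *class* is pronounced /ɪz/.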